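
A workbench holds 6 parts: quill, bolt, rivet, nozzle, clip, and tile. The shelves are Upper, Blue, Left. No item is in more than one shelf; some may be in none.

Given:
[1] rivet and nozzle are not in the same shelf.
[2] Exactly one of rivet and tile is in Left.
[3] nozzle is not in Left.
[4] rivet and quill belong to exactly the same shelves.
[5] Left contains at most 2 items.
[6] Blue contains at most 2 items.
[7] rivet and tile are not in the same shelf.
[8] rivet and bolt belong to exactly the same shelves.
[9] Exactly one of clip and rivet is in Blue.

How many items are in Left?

From (3): nozzle ∉ Left.
Suppose quill ∈ Blue: no assignment then satisfies all the clues, so quill ∉ Blue.

1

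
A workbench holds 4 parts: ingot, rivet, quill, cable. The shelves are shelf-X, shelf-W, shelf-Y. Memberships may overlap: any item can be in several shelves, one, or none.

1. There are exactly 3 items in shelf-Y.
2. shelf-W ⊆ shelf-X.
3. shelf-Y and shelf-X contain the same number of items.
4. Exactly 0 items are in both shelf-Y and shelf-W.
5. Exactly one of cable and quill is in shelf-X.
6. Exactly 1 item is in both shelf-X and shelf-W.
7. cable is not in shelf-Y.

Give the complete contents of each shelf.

From (7): cable ∉ shelf-Y.
(1): only 3 candidates remain for shelf-Y, so all are in.
Suppose ingot ∉ shelf-X: no assignment then satisfies all the clues, so ingot ∈ shelf-X.

shelf-X = {cable, ingot, rivet}; shelf-W = {cable}; shelf-Y = {ingot, quill, rivet}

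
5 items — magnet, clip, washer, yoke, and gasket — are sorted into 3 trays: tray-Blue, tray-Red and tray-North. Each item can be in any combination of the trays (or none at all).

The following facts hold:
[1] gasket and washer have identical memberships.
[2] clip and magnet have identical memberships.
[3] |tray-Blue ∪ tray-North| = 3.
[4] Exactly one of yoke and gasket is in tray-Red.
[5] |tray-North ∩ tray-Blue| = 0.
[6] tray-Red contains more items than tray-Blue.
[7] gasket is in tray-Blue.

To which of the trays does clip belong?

clip: tray-Red

From (7): gasket ∈ tray-Blue.
(1): washer matches gasket: washer ∈ tray-Blue.
Suppose clip ∈ tray-Blue: no assignment then satisfies all the clues, so clip ∉ tray-Blue.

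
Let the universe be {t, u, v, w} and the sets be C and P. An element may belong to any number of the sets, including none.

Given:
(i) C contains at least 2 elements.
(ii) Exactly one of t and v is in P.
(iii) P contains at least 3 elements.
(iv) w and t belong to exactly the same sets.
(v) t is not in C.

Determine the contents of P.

P = {t, u, w}

From (v): t ∉ C.
(iv): w matches t: w ∉ C.
(i): only 2 candidates remain for C, so all are in.
Suppose t ∉ P: no assignment then satisfies all the clues, so t ∈ P.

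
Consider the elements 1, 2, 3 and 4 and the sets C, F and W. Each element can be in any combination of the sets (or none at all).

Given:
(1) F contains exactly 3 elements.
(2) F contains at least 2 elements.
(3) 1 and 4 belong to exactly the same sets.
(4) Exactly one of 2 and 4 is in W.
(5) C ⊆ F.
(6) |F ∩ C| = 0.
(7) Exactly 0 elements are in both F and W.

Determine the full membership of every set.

C = {}; F = {1, 3, 4}; W = {2}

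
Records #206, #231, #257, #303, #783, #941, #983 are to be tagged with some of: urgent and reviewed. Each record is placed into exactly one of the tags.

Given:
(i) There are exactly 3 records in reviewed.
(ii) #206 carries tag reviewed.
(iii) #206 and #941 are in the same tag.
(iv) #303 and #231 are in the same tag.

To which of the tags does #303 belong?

#303: urgent

From (ii): #206 ∈ reviewed.
(iii): #941 matches #206: #941 ∉ urgent.
(iii): #941 matches #206: #941 ∈ reviewed.
Suppose #303 ∉ urgent: no assignment then satisfies all the clues, so #303 ∈ urgent.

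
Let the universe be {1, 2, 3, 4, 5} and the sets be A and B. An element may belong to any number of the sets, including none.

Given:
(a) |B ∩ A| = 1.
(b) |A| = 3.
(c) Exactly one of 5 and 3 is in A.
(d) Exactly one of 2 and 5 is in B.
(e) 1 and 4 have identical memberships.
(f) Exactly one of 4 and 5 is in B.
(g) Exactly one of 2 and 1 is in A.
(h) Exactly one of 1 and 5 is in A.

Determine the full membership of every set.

A = {1, 3, 4}; B = {3, 5}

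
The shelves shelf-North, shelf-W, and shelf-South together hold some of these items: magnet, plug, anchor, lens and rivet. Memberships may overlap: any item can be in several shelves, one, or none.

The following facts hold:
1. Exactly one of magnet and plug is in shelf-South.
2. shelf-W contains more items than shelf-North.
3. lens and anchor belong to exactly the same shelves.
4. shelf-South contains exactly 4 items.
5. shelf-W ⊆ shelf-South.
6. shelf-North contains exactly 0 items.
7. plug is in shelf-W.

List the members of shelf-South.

shelf-South = {anchor, lens, plug, rivet}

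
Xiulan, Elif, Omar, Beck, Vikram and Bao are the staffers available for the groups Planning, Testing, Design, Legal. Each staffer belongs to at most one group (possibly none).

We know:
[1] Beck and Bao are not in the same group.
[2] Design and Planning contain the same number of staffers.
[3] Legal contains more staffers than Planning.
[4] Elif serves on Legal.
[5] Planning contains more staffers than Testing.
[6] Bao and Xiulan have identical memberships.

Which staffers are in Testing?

From (4): Elif ∈ Legal.
Suppose Xiulan ∈ Testing: no assignment then satisfies all the clues, so Xiulan ∉ Testing.

Testing = {}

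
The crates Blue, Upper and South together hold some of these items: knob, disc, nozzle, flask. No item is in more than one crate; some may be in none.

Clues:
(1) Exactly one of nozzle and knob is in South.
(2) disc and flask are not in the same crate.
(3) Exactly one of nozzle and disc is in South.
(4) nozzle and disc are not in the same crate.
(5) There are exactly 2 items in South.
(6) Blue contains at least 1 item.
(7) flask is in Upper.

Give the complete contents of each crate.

Blue = {nozzle}; Upper = {flask}; South = {disc, knob}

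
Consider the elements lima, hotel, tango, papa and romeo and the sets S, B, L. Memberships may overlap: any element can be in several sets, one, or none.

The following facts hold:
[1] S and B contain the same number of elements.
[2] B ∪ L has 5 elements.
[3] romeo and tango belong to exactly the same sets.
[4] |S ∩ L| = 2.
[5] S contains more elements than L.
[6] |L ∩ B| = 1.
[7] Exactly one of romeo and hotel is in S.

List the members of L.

L = {lima, papa}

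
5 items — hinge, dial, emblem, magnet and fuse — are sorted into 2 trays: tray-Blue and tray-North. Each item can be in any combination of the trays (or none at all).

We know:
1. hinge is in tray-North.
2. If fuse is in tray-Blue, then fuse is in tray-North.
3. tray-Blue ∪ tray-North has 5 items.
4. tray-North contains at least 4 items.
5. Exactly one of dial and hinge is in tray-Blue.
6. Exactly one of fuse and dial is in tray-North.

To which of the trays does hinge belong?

From (1): hinge ∈ tray-North.
Suppose hinge ∈ tray-Blue: no assignment then satisfies all the clues, so hinge ∉ tray-Blue.

hinge: tray-North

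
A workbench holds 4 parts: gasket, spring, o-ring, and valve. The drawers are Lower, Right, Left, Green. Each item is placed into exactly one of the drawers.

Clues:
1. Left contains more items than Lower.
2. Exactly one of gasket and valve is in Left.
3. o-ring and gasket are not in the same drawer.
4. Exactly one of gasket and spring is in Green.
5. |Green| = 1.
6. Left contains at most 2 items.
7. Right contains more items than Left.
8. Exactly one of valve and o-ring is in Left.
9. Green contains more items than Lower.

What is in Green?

Green = {gasket}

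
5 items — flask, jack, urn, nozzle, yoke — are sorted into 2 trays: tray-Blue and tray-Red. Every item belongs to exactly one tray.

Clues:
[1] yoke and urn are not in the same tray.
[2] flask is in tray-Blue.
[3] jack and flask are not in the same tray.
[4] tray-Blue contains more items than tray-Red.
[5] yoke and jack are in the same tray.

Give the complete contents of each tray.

From (2): flask ∈ tray-Blue.
(3): jack ∉ tray-Blue.
(5): yoke matches jack: yoke ∉ tray-Blue.
Only one tray left: jack ∈ tray-Red.
Only one tray left: yoke ∈ tray-Red.
(1): urn ∉ tray-Red.
Only one tray left: urn ∈ tray-Blue.
Suppose nozzle ∉ tray-Blue: no assignment then satisfies all the clues, so nozzle ∈ tray-Blue.

tray-Blue = {flask, nozzle, urn}; tray-Red = {jack, yoke}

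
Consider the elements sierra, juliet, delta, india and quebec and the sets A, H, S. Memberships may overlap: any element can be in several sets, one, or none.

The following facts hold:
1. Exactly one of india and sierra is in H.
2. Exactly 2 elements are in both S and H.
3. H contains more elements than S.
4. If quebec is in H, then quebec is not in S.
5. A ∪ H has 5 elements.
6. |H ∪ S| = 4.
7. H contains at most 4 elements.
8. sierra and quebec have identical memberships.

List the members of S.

S = {delta, juliet}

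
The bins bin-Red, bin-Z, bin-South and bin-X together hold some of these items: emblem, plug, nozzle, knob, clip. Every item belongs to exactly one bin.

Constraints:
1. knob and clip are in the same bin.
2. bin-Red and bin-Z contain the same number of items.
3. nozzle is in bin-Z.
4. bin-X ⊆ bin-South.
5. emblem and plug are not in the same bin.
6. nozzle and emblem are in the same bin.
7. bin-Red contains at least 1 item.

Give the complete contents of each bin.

bin-Red = {clip, knob}; bin-Z = {emblem, nozzle}; bin-South = {plug}; bin-X = {}

From (3): nozzle ∈ bin-Z.
(6): emblem matches nozzle: emblem ∉ bin-Red.
(6): emblem matches nozzle: emblem ∈ bin-Z.
(5): plug ∉ bin-Z.
Suppose plug ∈ bin-Red: no assignment then satisfies all the clues, so plug ∉ bin-Red.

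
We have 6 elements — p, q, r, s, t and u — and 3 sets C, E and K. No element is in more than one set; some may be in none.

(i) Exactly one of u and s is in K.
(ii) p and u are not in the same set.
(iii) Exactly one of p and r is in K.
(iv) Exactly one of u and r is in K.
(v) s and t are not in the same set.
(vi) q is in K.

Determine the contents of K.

From (vi): q ∈ K.
Suppose p ∈ K: no assignment then satisfies all the clues, so p ∉ K.

K = {q, r, s}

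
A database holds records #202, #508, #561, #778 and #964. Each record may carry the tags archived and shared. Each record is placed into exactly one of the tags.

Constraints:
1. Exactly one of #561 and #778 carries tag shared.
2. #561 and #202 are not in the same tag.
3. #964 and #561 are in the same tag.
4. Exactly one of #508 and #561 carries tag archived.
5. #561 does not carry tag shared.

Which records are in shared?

shared = {#202, #508, #778}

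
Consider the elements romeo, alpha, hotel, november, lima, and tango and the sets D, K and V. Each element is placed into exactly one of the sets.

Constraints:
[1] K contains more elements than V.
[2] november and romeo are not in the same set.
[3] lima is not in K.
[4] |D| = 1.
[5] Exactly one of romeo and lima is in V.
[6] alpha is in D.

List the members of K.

K = {hotel, romeo, tango}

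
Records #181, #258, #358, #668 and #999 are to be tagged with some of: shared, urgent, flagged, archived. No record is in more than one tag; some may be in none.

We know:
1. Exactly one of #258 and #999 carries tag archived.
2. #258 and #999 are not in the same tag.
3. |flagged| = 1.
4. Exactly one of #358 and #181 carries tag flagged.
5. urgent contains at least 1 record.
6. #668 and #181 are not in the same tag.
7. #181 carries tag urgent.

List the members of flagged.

From (7): #181 ∈ urgent.
(4) (exactly one): #358 ∈ flagged.
(6): #668 ∉ urgent.
(3): flagged already has 1, so the rest are out.

flagged = {#358}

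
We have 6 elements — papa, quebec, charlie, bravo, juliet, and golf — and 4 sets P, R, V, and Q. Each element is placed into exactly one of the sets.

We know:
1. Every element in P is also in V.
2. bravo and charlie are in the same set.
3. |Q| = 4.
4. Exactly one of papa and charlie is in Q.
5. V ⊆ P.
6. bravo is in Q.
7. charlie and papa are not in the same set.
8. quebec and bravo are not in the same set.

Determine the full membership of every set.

P = {}; R = {papa, quebec}; V = {}; Q = {bravo, charlie, golf, juliet}

From (6): bravo ∈ Q.
(2): charlie matches bravo: charlie ∉ P.
(2): charlie matches bravo: charlie ∉ R.
(2): charlie matches bravo: charlie ∉ V.
(2): charlie matches bravo: charlie ∈ Q.
(4) (exactly one): papa ∉ Q.
(8): quebec ∉ Q.
(3): only 4 candidates remain for Q, so all are in.
Suppose papa ∈ P: no assignment then satisfies all the clues, so papa ∉ P.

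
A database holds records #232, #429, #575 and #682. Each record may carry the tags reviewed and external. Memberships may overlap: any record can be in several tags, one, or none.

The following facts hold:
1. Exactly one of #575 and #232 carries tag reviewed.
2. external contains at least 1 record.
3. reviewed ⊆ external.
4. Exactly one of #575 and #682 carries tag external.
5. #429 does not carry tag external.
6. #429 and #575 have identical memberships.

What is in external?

external = {#232, #682}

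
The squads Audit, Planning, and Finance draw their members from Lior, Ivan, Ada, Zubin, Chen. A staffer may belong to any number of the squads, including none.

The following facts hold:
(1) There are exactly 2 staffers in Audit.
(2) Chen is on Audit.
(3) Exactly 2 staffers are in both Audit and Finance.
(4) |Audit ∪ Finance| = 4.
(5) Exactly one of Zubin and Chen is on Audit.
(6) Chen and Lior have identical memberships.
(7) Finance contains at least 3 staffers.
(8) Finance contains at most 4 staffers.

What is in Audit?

From (2): Chen ∈ Audit.
(5) (exactly one): Zubin ∉ Audit.
(6): Lior matches Chen: Lior ∈ Audit.
(1): Audit already has 2, so the rest are out.

Audit = {Chen, Lior}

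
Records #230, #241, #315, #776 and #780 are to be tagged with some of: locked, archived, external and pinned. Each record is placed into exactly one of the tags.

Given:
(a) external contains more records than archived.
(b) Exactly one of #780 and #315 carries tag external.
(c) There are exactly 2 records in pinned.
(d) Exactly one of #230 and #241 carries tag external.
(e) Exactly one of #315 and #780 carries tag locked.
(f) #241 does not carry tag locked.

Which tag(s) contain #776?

From (f): #241 ∉ locked.
Suppose #776 ∈ locked: no assignment then satisfies all the clues, so #776 ∉ locked.

#776: pinned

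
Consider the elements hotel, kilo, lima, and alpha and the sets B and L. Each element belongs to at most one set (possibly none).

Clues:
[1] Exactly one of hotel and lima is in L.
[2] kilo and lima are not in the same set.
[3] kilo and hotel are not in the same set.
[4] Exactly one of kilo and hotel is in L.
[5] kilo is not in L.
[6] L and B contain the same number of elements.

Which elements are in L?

L = {hotel}

From (5): kilo ∉ L.
(4) (exactly one): hotel ∈ L.
(1) (exactly one): lima ∉ L.
Suppose alpha ∈ L: no assignment then satisfies all the clues, so alpha ∉ L.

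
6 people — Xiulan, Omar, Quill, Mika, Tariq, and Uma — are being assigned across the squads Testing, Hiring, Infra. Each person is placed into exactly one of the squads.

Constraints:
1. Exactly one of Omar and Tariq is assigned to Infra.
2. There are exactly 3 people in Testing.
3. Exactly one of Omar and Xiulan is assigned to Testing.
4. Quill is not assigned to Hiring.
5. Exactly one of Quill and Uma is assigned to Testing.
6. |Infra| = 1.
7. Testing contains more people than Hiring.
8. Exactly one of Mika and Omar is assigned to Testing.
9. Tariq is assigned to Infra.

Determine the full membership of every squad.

Testing = {Mika, Quill, Xiulan}; Hiring = {Omar, Uma}; Infra = {Tariq}

From (4): Quill ∉ Hiring.
From (9): Tariq ∈ Infra.
(1) (exactly one): Omar ∉ Infra.
(6): Infra already has 1, so the rest are out.
Only one squad left: Quill ∈ Testing.
(5) (exactly one): Uma ∉ Testing.
Only one squad left: Uma ∈ Hiring.
Suppose Xiulan ∉ Testing: no assignment then satisfies all the clues, so Xiulan ∈ Testing.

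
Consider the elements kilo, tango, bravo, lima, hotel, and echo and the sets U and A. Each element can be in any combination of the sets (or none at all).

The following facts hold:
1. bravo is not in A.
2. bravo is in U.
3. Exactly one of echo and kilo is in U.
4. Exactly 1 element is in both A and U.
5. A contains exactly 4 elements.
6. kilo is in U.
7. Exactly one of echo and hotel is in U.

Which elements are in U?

U = {bravo, hotel, kilo}

From (1): bravo ∉ A.
From (2): bravo ∈ U.
From (6): kilo ∈ U.
(3) (exactly one): echo ∉ U.
(7) (exactly one): hotel ∈ U.
Suppose tango ∈ U: no assignment then satisfies all the clues, so tango ∉ U.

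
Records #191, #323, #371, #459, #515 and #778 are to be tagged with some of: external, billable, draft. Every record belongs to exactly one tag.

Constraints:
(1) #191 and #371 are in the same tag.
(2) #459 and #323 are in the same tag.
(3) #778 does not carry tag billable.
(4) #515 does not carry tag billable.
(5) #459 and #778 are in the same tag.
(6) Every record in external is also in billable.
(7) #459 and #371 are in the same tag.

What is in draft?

draft = {#191, #323, #371, #459, #515, #778}

From (3): #778 ∉ billable.
From (4): #515 ∉ billable.
(5): #459 matches #778: #459 ∉ billable.
(6) contrapositive: #459 ∉ external.
(6) contrapositive: #515 ∉ external.
(6) contrapositive: #778 ∉ external.
(7): #371 matches #459: #371 ∉ external.
(7): #371 matches #459: #371 ∉ billable.
Only one tag left: #371 ∈ draft.
Only one tag left: #459 ∈ draft.
Only one tag left: #515 ∈ draft.
(2): #323 matches #459: #323 ∈ draft.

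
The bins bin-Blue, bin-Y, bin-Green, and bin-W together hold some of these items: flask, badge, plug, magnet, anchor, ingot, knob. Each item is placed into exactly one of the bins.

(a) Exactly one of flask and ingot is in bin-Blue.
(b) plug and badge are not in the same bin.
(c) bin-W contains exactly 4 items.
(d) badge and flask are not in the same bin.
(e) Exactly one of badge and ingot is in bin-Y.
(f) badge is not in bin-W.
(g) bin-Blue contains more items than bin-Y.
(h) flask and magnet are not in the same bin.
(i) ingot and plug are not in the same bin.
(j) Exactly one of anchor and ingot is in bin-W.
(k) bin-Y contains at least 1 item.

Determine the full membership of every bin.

bin-Blue = {ingot, magnet}; bin-Y = {badge}; bin-Green = {}; bin-W = {anchor, flask, knob, plug}

From (f): badge ∉ bin-W.
Suppose flask ∈ bin-Blue: no assignment then satisfies all the clues, so flask ∉ bin-Blue.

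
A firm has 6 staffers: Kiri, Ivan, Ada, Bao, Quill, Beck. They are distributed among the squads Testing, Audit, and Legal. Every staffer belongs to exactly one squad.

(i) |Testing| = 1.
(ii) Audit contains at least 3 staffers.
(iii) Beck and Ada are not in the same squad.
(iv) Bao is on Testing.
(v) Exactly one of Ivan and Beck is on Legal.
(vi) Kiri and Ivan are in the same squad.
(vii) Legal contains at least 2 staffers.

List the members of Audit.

Audit = {Ada, Ivan, Kiri}

From (iv): Bao ∈ Testing.
(i): Testing already has 1, so the rest are out.
Suppose Kiri ∉ Audit: no assignment then satisfies all the clues, so Kiri ∈ Audit.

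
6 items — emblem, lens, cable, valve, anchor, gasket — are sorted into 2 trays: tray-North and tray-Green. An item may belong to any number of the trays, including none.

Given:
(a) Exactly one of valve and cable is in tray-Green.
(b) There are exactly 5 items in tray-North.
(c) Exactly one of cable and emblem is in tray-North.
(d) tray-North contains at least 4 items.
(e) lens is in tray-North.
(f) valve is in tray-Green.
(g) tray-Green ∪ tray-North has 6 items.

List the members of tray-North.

tray-North = {anchor, cable, gasket, lens, valve}

From (e): lens ∈ tray-North.
From (f): valve ∈ tray-Green.
(a) (exactly one): cable ∉ tray-Green.
Suppose emblem ∈ tray-North: no assignment then satisfies all the clues, so emblem ∉ tray-North.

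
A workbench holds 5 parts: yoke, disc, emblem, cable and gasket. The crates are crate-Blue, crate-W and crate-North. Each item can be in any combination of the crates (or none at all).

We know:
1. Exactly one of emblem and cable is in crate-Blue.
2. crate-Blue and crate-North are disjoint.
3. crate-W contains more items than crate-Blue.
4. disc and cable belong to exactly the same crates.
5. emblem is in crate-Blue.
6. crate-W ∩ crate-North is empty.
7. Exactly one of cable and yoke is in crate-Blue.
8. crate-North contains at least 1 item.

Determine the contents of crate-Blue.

From (5): emblem ∈ crate-Blue.
(1) (exactly one): cable ∉ crate-Blue.
(2) (disjoint): emblem ∉ crate-North.
(4): disc matches cable: disc ∉ crate-Blue.
(7) (exactly one): yoke ∈ crate-Blue.
(2) (disjoint): yoke ∉ crate-North.
Suppose gasket ∈ crate-Blue: no assignment then satisfies all the clues, so gasket ∉ crate-Blue.

crate-Blue = {emblem, yoke}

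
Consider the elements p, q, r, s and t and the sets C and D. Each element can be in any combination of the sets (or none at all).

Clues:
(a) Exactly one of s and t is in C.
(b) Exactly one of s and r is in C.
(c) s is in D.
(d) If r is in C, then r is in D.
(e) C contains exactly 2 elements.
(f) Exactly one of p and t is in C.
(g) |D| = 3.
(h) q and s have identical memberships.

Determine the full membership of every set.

C = {r, t}; D = {q, r, s}

From (c): s ∈ D.
(h): q matches s: q ∈ D.
Suppose p ∈ C: no assignment then satisfies all the clues, so p ∉ C.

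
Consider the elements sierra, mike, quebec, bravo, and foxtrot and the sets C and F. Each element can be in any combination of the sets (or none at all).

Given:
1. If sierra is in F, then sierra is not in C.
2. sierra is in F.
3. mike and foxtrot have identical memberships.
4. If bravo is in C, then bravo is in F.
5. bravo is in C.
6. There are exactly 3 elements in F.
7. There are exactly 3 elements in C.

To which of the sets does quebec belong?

quebec: F

From (2): sierra ∈ F.
From (5): bravo ∈ C.
(1): sierra ∉ C.
(4): bravo ∈ F.
Suppose quebec ∈ C: no assignment then satisfies all the clues, so quebec ∉ C.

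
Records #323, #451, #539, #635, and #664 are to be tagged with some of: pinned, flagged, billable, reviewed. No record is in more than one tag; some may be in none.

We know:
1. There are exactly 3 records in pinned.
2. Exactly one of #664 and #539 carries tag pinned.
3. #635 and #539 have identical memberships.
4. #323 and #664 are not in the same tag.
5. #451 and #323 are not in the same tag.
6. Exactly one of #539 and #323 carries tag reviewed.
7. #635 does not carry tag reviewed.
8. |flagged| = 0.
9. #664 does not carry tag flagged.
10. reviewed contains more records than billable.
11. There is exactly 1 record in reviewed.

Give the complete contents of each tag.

pinned = {#451, #539, #635}; flagged = {}; billable = {}; reviewed = {#323}

From (7): #635 ∉ reviewed.
From (9): #664 ∉ flagged.
(3): #539 matches #635: #539 ∉ reviewed.
(6) (exactly one): #323 ∈ reviewed.
(8): flagged already has 0, so the rest are out.
(11): reviewed already has 1, so the rest are out.
Suppose #451 ∉ pinned: no assignment then satisfies all the clues, so #451 ∈ pinned.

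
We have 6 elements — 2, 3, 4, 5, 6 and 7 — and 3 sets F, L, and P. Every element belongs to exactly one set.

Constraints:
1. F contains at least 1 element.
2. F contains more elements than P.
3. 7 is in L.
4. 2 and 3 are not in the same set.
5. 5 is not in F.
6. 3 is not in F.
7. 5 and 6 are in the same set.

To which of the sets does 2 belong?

2: F

From (3): 7 ∈ L.
From (5): 5 ∉ F.
From (6): 3 ∉ F.
(7): 6 matches 5: 6 ∉ F.
Suppose 2 ∉ F: no assignment then satisfies all the clues, so 2 ∈ F.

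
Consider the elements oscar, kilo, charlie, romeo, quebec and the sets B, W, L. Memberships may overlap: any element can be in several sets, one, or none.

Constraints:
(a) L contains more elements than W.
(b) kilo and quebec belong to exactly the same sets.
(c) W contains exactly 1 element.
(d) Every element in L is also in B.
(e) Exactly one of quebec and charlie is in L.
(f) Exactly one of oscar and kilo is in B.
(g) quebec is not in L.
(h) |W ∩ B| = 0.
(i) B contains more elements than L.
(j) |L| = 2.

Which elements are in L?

L = {charlie, romeo}

From (g): quebec ∉ L.
(b): kilo matches quebec: kilo ∉ L.
(e) (exactly one): charlie ∈ L.
(d) with charlie ∈ L: charlie ∈ B.
Suppose oscar ∈ L: no assignment then satisfies all the clues, so oscar ∉ L.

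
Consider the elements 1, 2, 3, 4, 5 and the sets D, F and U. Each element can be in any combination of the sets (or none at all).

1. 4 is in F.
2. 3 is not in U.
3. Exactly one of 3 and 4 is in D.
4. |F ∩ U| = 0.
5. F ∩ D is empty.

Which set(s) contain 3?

3: D

From (1): 4 ∈ F.
From (2): 3 ∉ U.
(5) (disjoint): 4 ∉ D.
(3) (exactly one): 3 ∈ D.
(5) (disjoint): 3 ∉ F.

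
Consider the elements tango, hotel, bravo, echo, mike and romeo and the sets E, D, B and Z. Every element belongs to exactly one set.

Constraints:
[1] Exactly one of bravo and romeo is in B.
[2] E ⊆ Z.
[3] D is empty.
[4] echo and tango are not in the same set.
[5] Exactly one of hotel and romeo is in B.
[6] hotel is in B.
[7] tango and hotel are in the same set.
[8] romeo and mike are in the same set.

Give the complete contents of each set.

From (6): hotel ∈ B.
(3): D already has 0, so the rest are out.
(5) (exactly one): romeo ∉ B.
(7): tango matches hotel: tango ∉ E.
(7): tango matches hotel: tango ∈ B.
(8): mike matches romeo: mike ∉ B.
(1) (exactly one): bravo ∈ B.
(4): echo ∉ B.
Suppose echo ∈ E: no assignment then satisfies all the clues, so echo ∉ E.

E = {}; D = {}; B = {bravo, hotel, tango}; Z = {echo, mike, romeo}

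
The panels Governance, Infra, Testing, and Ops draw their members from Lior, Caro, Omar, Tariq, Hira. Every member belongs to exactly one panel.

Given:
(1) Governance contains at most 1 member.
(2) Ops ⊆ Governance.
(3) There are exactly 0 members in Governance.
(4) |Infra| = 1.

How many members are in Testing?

(3): Governance already has 0, so the rest are out.
(2) contrapositive: Lior ∉ Ops.
(2) contrapositive: Caro ∉ Ops.
(2) contrapositive: Omar ∉ Ops.
(2) contrapositive: Tariq ∉ Ops.
(2) contrapositive: Hira ∉ Ops.

4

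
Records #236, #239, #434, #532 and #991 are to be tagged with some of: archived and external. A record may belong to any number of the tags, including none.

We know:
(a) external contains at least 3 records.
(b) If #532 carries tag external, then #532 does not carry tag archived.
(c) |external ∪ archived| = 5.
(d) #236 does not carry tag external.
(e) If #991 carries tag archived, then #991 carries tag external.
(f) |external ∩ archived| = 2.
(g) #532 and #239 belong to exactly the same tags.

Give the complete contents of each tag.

From (d): #236 ∉ external.
Suppose #236 ∉ archived: no assignment then satisfies all the clues, so #236 ∈ archived.

archived = {#236, #434, #991}; external = {#239, #434, #532, #991}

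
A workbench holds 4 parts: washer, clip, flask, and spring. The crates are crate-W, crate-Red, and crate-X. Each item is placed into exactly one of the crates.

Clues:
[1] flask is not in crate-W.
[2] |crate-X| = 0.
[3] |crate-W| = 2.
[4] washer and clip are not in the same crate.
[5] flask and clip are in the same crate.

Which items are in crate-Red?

crate-Red = {clip, flask}

From (1): flask ∉ crate-W.
(2): crate-X already has 0, so the rest are out.
(5): clip matches flask: clip ∉ crate-W.
Only one crate left: clip ∈ crate-Red.
Only one crate left: flask ∈ crate-Red.
(3): only 2 candidates remain for crate-W, so all are in.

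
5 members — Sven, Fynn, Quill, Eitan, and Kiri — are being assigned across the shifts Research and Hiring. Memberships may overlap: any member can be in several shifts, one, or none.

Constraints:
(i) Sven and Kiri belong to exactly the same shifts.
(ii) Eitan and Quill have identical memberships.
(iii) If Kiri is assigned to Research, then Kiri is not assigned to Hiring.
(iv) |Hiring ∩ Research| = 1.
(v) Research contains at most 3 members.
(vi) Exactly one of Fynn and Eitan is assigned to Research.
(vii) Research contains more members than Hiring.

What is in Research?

Research = {Fynn, Kiri, Sven}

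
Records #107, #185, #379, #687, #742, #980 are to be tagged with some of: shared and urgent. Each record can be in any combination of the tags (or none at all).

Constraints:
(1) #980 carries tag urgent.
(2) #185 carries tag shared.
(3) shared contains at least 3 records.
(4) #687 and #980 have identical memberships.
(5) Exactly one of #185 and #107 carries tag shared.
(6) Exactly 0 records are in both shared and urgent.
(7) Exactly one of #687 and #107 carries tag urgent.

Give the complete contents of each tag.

shared = {#185, #379, #742}; urgent = {#687, #980}

From (1): #980 ∈ urgent.
From (2): #185 ∈ shared.
(4): #687 matches #980: #687 ∈ urgent.
(5) (exactly one): #107 ∉ shared.
(7) (exactly one): #107 ∉ urgent.
Suppose #185 ∈ urgent: no assignment then satisfies all the clues, so #185 ∉ urgent.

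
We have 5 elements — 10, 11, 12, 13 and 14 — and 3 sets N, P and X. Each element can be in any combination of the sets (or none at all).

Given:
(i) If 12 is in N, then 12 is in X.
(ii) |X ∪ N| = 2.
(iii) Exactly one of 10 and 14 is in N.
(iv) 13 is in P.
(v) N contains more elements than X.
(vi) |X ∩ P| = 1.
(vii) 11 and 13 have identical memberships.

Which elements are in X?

X = {12}

From (iv): 13 ∈ P.
(vii): 11 matches 13: 11 ∈ P.
Suppose 10 ∈ X: no assignment then satisfies all the clues, so 10 ∉ X.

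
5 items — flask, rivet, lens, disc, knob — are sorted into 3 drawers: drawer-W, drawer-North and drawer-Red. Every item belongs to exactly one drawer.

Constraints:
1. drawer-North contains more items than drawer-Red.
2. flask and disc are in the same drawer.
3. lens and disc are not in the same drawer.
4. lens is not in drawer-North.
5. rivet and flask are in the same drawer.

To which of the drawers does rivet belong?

rivet: drawer-North

From (4): lens ∉ drawer-North.
Suppose rivet ∈ drawer-W: no assignment then satisfies all the clues, so rivet ∉ drawer-W.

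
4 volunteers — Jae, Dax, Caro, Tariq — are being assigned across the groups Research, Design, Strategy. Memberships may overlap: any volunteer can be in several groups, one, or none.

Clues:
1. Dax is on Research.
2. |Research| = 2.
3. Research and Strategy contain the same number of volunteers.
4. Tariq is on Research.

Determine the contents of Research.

Research = {Dax, Tariq}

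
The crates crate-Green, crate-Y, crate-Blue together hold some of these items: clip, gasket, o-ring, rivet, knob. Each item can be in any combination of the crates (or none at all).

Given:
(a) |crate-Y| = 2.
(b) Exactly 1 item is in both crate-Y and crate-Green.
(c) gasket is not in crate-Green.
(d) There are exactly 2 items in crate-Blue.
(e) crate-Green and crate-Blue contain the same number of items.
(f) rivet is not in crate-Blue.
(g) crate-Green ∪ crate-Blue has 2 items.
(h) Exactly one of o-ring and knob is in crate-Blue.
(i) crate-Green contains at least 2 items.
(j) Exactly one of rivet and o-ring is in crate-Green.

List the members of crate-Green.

crate-Green = {clip, o-ring}

From (c): gasket ∉ crate-Green.
From (f): rivet ∉ crate-Blue.
Suppose clip ∉ crate-Green: no assignment then satisfies all the clues, so clip ∈ crate-Green.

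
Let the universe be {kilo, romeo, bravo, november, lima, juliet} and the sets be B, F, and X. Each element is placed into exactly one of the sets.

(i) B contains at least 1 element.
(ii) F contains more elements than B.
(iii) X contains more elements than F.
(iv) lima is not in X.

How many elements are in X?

3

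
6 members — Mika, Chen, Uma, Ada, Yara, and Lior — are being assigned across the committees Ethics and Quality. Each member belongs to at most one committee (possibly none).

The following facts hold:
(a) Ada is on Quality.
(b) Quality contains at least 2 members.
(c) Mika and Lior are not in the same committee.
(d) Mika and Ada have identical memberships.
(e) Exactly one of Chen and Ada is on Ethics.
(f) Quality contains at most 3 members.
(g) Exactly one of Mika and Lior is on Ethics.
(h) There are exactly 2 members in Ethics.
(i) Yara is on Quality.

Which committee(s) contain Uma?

From (a): Ada ∈ Quality.
From (i): Yara ∈ Quality.
(d): Mika matches Ada: Mika ∉ Ethics.
(d): Mika matches Ada: Mika ∈ Quality.
(e) (exactly one): Chen ∈ Ethics.
(f): Quality already has 3, so the rest are out.
(g) (exactly one): Lior ∈ Ethics.
(h): Ethics already has 2, so the rest are out.

Uma: none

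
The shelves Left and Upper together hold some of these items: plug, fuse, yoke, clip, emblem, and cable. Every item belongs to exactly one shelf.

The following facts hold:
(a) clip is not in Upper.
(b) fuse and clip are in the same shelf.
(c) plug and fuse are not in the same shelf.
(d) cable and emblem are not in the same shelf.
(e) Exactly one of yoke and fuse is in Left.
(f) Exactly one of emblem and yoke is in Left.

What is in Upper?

From (a): clip ∉ Upper.
(b): fuse matches clip: fuse ∉ Upper.
Only one shelf left: fuse ∈ Left.
Only one shelf left: clip ∈ Left.
(c): plug ∉ Left.
(e) (exactly one): yoke ∉ Left.
(f) (exactly one): emblem ∈ Left.
Only one shelf left: plug ∈ Upper.
Only one shelf left: yoke ∈ Upper.
(d): cable ∉ Left.
Only one shelf left: cable ∈ Upper.

Upper = {cable, plug, yoke}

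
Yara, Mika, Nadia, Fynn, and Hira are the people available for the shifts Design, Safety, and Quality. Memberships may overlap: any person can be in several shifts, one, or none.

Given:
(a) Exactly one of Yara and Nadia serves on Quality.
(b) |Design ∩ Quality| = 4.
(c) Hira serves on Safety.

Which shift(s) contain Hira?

From (c): Hira ∈ Safety.
Suppose Hira ∉ Design: no assignment then satisfies all the clues, so Hira ∈ Design.

Hira: Design, Quality, Safety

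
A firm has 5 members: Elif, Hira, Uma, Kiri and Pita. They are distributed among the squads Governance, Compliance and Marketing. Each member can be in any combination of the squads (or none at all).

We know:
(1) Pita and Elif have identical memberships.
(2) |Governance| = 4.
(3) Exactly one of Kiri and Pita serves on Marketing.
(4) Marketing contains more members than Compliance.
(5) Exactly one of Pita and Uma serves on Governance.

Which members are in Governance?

Governance = {Elif, Hira, Kiri, Pita}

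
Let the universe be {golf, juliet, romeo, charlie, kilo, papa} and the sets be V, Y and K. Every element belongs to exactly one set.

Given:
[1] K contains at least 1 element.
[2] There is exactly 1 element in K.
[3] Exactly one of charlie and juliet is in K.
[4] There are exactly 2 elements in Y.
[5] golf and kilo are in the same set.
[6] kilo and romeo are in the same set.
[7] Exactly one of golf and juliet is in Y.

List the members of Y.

Y = {juliet, papa}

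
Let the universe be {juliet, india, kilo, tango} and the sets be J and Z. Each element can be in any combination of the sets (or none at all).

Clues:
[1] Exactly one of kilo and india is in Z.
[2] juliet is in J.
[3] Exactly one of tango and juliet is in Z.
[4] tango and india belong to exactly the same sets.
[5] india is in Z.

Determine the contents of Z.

From (2): juliet ∈ J.
From (5): india ∈ Z.
(1) (exactly one): kilo ∉ Z.
(4): tango matches india: tango ∈ Z.
(3) (exactly one): juliet ∉ Z.

Z = {india, tango}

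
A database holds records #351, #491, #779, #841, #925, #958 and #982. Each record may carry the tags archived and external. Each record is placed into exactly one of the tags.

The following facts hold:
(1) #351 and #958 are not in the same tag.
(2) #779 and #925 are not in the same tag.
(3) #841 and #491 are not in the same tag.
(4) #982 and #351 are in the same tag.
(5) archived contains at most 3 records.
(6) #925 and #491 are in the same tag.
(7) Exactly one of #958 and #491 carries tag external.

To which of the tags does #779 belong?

#779: archived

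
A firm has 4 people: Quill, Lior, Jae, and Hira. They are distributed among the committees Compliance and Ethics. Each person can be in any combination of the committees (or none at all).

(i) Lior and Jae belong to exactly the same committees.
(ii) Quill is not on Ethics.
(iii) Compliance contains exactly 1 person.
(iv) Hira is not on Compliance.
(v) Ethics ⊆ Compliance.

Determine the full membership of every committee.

From (ii): Quill ∉ Ethics.
From (iv): Hira ∉ Compliance.
(v) contrapositive: Hira ∉ Ethics.
Suppose Quill ∉ Compliance: no assignment then satisfies all the clues, so Quill ∈ Compliance.

Compliance = {Quill}; Ethics = {}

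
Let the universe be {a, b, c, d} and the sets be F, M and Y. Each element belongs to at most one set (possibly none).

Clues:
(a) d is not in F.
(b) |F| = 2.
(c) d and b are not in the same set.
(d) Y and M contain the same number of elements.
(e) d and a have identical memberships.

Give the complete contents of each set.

F = {b, c}; M = {}; Y = {}

From (a): d ∉ F.
(e): a matches d: a ∉ F.
(b): only 2 candidates remain for F, so all are in.
Suppose a ∈ M: no assignment then satisfies all the clues, so a ∉ M.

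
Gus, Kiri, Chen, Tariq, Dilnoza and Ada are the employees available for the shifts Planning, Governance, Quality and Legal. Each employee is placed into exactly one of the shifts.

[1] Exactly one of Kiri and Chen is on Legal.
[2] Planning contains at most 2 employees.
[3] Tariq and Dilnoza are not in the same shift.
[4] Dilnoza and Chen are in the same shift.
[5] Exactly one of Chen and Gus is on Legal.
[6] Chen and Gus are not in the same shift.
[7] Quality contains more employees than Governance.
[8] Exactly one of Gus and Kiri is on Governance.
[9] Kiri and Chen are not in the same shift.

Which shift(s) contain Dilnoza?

Dilnoza: Legal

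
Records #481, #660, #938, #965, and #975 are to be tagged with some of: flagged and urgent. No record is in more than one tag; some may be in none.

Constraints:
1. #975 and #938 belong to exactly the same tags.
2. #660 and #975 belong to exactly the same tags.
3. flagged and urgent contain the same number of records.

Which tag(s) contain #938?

#938: none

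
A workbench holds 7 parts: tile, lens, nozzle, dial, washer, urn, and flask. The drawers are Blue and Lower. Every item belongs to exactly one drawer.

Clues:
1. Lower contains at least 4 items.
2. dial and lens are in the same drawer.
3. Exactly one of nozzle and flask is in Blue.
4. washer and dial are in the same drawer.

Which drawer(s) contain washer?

washer: Lower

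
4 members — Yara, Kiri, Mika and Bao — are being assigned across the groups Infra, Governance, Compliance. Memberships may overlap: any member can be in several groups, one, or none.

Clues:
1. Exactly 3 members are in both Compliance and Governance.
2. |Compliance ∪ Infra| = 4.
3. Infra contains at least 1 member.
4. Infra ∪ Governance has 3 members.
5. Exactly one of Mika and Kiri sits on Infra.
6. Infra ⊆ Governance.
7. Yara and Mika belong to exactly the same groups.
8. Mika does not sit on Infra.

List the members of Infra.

From (8): Mika ∉ Infra.
(5) (exactly one): Kiri ∈ Infra.
(6) with Kiri ∈ Infra: Kiri ∈ Governance.
(7): Yara matches Mika: Yara ∉ Infra.
Suppose Bao ∈ Infra: no assignment then satisfies all the clues, so Bao ∉ Infra.

Infra = {Kiri}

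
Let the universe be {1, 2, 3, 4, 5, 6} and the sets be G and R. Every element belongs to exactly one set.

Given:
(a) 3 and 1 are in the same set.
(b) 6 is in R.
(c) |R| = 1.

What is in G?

From (b): 6 ∈ R.
(c): R already has 1, so the rest are out.
Only one set left: 1 ∈ G.
Only one set left: 2 ∈ G.
Only one set left: 3 ∈ G.
Only one set left: 4 ∈ G.
Only one set left: 5 ∈ G.

G = {1, 2, 3, 4, 5}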